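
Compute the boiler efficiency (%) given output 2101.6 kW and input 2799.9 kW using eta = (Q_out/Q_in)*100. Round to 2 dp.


eta = (2101.6/2799.9)*100 = 75.06 %

75.06 %


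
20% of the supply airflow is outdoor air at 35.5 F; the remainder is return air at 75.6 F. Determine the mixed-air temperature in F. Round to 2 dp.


T_mix = 0.2*35.5 + 0.8*75.6 = 67.58 F

67.58 F


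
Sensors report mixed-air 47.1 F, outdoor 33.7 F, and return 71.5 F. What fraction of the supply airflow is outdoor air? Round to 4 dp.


frac = (47.1 - 71.5) / (33.7 - 71.5) = 0.6455

0.6455


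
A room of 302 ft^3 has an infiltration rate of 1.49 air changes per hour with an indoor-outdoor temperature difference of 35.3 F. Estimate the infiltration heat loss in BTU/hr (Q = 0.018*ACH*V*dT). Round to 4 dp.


Q = 0.018 * 1.49 * 302 * 35.3 = 285.9173 BTU/hr

285.9173 BTU/hr


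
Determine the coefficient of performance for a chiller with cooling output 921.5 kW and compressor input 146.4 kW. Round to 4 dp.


COP = 921.5 / 146.4 = 6.2944

6.2944


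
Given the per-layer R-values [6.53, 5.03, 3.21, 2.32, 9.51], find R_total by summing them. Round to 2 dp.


R_total = 6.53 + 5.03 + 3.21 + 2.32 + 9.51 = 26.60

26.60


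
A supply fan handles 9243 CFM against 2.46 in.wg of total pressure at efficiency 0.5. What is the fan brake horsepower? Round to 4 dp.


BHP = 9243 * 2.46 / (6356 * 0.5) = 7.1547 hp

7.1547 hp


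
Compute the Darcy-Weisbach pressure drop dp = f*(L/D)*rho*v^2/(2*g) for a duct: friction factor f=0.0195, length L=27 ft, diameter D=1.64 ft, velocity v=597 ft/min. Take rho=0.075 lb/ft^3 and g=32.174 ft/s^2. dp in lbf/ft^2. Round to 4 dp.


v_fps = 597/60 = 9.95 ft/s
dp = 0.0195*(27/1.64)*0.075*9.95^2/(2*32.174) = 0.0370 lbf/ft^2

0.0370 lbf/ft^2


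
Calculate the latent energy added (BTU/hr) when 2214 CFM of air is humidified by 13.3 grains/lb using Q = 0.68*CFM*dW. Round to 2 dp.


Q = 0.68 * 2214 * 13.3 = 20023.42 BTU/hr

20023.42 BTU/hr


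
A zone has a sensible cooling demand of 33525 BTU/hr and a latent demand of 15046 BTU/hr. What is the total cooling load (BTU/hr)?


Qt = 33525 + 15046 = 48571 BTU/hr

48571 BTU/hr


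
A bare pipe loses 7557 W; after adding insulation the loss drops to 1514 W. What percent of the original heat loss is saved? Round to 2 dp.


Savings = ((7557-1514)/7557)*100 = 79.97 %

79.97 %


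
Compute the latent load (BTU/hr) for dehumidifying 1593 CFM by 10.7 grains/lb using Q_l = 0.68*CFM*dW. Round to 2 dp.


Q = 0.68 * 1593 * 10.7 = 11590.67 BTU/hr

11590.67 BTU/hr


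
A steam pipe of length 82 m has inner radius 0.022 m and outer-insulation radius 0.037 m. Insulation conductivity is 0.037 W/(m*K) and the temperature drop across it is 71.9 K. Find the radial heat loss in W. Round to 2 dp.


Q = 2*pi*0.037*82*71.9/ln(0.037/0.022) = 2636.48 W

2636.48 W


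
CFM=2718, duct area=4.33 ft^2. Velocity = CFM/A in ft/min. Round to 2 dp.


V = 2718 / 4.33 = 627.71 ft/min

627.71 ft/min


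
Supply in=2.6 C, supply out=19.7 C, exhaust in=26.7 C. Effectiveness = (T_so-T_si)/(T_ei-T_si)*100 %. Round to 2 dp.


eff = (19.7-2.6)/(26.7-2.6)*100 = 70.95 %

70.95 %


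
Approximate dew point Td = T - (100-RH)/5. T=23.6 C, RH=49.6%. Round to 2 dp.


Td = 23.6 - (100-49.6)/5 = 13.52 C

13.52 C


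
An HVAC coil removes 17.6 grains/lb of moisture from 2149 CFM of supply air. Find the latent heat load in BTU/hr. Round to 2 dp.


Q = 0.68 * 2149 * 17.6 = 25719.23 BTU/hr

25719.23 BTU/hr


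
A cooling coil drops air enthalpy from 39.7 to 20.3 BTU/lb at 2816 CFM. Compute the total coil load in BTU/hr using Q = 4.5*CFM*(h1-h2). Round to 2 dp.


Q = 4.5 * 2816 * (39.7 - 20.3) = 245836.80 BTU/hr

245836.80 BTU/hr


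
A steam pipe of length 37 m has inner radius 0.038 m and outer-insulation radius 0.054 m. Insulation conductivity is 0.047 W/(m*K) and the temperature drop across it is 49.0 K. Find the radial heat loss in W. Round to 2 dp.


Q = 2*pi*0.047*37*49.0/ln(0.054/0.038) = 1523.62 W

1523.62 W


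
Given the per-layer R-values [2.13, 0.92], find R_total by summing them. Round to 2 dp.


R_total = 2.13 + 0.92 = 3.05

3.05


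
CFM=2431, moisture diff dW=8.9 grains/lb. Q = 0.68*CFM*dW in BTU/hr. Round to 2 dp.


Q = 0.68 * 2431 * 8.9 = 14712.41 BTU/hr

14712.41 BTU/hr


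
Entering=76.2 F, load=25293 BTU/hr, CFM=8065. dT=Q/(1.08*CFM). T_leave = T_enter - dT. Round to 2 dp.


dT = 25293/(1.08*8065) = 2.9038
T_leave = 76.2 - 2.9038 = 73.30 F

73.30 F


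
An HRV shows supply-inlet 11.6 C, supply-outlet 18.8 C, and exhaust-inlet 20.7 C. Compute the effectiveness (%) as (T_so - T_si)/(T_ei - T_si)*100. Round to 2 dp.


eff = (18.8-11.6)/(20.7-11.6)*100 = 79.12 %

79.12 %


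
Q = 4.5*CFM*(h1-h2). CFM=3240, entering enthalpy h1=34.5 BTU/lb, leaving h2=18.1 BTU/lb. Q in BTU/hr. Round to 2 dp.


Q = 4.5 * 3240 * (34.5 - 18.1) = 239112.00 BTU/hr

239112.00 BTU/hr


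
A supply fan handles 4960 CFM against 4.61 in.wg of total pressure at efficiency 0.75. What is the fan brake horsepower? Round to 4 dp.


BHP = 4960 * 4.61 / (6356 * 0.75) = 4.7966 hp

4.7966 hp


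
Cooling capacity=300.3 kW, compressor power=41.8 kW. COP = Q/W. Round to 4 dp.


COP = 300.3 / 41.8 = 7.1842

7.1842


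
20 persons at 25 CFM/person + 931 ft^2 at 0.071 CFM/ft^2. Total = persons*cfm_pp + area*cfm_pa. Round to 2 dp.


Total = 20*25 + 931*0.071 = 566.10 CFM

566.10 CFM


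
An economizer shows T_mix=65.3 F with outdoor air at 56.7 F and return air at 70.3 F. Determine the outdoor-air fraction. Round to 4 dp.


frac = (65.3 - 70.3) / (56.7 - 70.3) = 0.3676

0.3676


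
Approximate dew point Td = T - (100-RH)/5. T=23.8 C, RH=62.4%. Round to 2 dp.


Td = 23.8 - (100-62.4)/5 = 16.28 C

16.28 C


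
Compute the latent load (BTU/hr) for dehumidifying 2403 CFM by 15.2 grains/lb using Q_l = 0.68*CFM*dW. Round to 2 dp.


Q = 0.68 * 2403 * 15.2 = 24837.41 BTU/hr

24837.41 BTU/hr


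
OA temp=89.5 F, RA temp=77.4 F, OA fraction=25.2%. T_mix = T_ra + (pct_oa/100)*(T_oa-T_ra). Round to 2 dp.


T_mix = 77.4 + (25.2/100)*(89.5-77.4) = 80.45 F

80.45 F


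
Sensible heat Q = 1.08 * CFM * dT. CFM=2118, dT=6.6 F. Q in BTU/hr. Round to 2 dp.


Q = 1.08 * 2118 * 6.6 = 15097.10 BTU/hr

15097.10 BTU/hr


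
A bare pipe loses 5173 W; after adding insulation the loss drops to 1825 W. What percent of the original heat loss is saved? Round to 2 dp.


Savings = ((5173-1825)/5173)*100 = 64.72 %

64.72 %


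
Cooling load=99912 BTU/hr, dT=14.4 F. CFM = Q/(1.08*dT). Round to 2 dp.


CFM = 99912 / (1.08 * 14.4) = 6424.38

6424.38 CFM


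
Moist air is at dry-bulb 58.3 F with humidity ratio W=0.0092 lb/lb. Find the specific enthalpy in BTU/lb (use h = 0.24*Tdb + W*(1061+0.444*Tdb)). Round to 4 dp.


h = 0.24*58.3 + 0.0092*(1061+0.444*58.3) = 23.9913 BTU/lb

23.9913 BTU/lb


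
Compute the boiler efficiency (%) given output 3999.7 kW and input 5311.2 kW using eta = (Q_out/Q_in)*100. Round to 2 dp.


eta = (3999.7/5311.2)*100 = 75.31 %

75.31 %


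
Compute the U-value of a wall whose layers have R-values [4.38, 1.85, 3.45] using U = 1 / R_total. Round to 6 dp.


R_total = 4.38 + 1.85 + 3.45 = 9.68
U = 1/9.68 = 0.103306

0.103306


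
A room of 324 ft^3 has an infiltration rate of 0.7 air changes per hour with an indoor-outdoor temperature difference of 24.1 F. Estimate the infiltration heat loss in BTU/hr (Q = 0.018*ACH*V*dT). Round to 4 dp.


Q = 0.018 * 0.7 * 324 * 24.1 = 98.3858 BTU/hr

98.3858 BTU/hr


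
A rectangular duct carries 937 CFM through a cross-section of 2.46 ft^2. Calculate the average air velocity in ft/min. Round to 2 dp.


V = 937 / 2.46 = 380.89 ft/min

380.89 ft/min


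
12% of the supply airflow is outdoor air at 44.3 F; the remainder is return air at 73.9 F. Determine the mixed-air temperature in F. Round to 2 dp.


T_mix = 0.12*44.3 + 0.88*73.9 = 70.35 F

70.35 F


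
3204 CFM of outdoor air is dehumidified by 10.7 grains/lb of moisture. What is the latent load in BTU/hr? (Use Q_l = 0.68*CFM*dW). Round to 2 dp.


Q = 0.68 * 3204 * 10.7 = 23312.30 BTU/hr

23312.30 BTU/hr


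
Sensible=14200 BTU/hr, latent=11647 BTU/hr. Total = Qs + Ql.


Qt = 14200 + 11647 = 25847 BTU/hr

25847 BTU/hr


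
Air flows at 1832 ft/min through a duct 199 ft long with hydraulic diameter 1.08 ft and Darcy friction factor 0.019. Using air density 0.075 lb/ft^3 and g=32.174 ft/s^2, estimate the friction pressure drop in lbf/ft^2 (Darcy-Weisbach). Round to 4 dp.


v_fps = 1832/60 = 30.5333 ft/s
dp = 0.019*(199/1.08)*0.075*30.5333^2/(2*32.174) = 3.8041 lbf/ft^2

3.8041 lbf/ft^2


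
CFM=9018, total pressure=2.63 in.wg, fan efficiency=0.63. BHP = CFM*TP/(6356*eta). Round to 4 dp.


BHP = 9018 * 2.63 / (6356 * 0.63) = 5.9230 hp

5.9230 hp


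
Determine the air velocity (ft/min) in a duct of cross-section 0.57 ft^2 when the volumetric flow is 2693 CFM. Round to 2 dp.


V = 2693 / 0.57 = 4724.56 ft/min

4724.56 ft/min


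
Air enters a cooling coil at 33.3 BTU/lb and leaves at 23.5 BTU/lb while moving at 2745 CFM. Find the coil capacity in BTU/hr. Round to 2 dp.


Q = 4.5 * 2745 * (33.3 - 23.5) = 121054.50 BTU/hr

121054.50 BTU/hr


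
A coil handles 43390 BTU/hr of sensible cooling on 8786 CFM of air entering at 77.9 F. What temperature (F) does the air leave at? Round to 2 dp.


dT = 43390/(1.08*8786) = 4.5727
T_leave = 77.9 - 4.5727 = 73.33 F

73.33 F


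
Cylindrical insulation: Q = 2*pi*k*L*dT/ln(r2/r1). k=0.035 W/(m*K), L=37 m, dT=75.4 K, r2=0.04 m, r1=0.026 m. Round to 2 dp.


Q = 2*pi*0.035*37*75.4/ln(0.04/0.026) = 1424.17 W

1424.17 W


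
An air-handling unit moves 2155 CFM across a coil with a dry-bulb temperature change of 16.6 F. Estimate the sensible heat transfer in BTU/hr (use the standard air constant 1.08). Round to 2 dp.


Q = 1.08 * 2155 * 16.6 = 38634.84 BTU/hr

38634.84 BTU/hr


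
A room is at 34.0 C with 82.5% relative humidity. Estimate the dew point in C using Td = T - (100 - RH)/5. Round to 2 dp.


Td = 34.0 - (100-82.5)/5 = 30.50 C

30.50 C


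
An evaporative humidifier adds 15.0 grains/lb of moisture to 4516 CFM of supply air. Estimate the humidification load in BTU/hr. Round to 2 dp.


Q = 0.68 * 4516 * 15.0 = 46063.20 BTU/hr

46063.20 BTU/hr


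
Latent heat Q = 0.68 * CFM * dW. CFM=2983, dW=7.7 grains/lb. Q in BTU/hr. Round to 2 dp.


Q = 0.68 * 2983 * 7.7 = 15618.99 BTU/hr

15618.99 BTU/hr


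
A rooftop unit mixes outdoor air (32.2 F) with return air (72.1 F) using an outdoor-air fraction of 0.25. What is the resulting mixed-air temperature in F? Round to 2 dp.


T_mix = 0.25*32.2 + 0.75*72.1 = 62.13 F

62.13 F


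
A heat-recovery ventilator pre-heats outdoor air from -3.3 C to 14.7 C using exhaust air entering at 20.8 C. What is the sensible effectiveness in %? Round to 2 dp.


eff = (14.7-(-3.3))/(20.8-(-3.3))*100 = 74.69 %

74.69 %


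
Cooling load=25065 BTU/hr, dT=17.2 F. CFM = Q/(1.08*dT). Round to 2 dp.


CFM = 25065 / (1.08 * 17.2) = 1349.32

1349.32 CFM


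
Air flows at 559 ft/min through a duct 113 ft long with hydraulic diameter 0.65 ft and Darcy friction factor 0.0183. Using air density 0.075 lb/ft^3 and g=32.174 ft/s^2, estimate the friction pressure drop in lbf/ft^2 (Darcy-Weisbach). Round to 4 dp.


v_fps = 559/60 = 9.3167 ft/s
dp = 0.0183*(113/0.65)*0.075*9.3167^2/(2*32.174) = 0.3219 lbf/ft^2

0.3219 lbf/ft^2


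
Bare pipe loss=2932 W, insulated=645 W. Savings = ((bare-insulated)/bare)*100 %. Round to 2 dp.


Savings = ((2932-645)/2932)*100 = 78.00 %

78.00 %


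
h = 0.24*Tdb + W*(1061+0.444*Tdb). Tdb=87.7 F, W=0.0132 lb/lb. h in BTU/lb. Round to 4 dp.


h = 0.24*87.7 + 0.0132*(1061+0.444*87.7) = 35.5672 BTU/lb

35.5672 BTU/lb


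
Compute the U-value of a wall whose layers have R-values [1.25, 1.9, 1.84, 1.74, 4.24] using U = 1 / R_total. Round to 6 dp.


R_total = 1.25 + 1.9 + 1.84 + 1.74 + 4.24 = 10.97
U = 1/10.97 = 0.091158

0.091158


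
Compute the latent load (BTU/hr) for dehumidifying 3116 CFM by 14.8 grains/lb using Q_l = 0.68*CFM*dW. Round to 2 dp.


Q = 0.68 * 3116 * 14.8 = 31359.42 BTU/hr

31359.42 BTU/hr


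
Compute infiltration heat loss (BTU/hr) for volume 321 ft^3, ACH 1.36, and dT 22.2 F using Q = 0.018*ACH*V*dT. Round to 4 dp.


Q = 0.018 * 1.36 * 321 * 22.2 = 174.4494 BTU/hr

174.4494 BTU/hr


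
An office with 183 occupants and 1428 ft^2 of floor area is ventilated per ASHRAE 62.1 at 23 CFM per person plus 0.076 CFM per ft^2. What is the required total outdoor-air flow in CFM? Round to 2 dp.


Total = 183*23 + 1428*0.076 = 4317.53 CFM

4317.53 CFM


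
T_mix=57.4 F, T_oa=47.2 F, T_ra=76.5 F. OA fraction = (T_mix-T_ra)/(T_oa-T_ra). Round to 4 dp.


frac = (57.4 - 76.5) / (47.2 - 76.5) = 0.6519

0.6519


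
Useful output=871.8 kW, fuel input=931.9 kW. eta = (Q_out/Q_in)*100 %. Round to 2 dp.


eta = (871.8/931.9)*100 = 93.55 %

93.55 %


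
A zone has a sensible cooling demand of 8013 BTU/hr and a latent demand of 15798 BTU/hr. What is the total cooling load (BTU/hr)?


Qt = 8013 + 15798 = 23811 BTU/hr

23811 BTU/hr


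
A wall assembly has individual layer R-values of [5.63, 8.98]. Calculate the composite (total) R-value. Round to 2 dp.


R_total = 5.63 + 8.98 = 14.61

14.61


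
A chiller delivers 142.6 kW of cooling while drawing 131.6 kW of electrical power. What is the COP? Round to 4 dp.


COP = 142.6 / 131.6 = 1.0836

1.0836


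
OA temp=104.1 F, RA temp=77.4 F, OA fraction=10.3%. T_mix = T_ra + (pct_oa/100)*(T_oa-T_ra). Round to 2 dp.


T_mix = 77.4 + (10.3/100)*(104.1-77.4) = 80.15 F

80.15 F


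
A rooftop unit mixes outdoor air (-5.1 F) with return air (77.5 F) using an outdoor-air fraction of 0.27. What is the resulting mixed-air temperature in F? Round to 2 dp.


T_mix = 0.27*(-5.1) + 0.73*77.5 = 55.20 F

55.20 F


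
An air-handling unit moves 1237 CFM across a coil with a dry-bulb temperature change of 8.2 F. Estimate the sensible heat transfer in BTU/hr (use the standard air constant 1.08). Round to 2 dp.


Q = 1.08 * 1237 * 8.2 = 10954.87 BTU/hr

10954.87 BTU/hr


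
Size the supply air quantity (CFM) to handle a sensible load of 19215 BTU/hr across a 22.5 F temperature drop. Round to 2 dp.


CFM = 19215 / (1.08 * 22.5) = 790.74

790.74 CFM


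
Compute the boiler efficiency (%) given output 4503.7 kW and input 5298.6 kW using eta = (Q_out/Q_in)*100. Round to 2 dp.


eta = (4503.7/5298.6)*100 = 85.00 %

85.00 %


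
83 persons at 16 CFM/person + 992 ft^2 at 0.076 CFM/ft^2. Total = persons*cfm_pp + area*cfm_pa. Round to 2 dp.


Total = 83*16 + 992*0.076 = 1403.39 CFM

1403.39 CFM


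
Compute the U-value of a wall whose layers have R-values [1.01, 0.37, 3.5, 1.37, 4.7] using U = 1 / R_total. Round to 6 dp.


R_total = 1.01 + 0.37 + 3.5 + 1.37 + 4.7 = 10.95
U = 1/10.95 = 0.091324

0.091324


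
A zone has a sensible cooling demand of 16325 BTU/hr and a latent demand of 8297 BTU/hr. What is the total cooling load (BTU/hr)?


Qt = 16325 + 8297 = 24622 BTU/hr

24622 BTU/hr


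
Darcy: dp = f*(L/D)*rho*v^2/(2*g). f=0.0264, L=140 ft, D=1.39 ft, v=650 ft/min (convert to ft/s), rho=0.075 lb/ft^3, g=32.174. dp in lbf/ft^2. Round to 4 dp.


v_fps = 650/60 = 10.8333 ft/s
dp = 0.0264*(140/1.39)*0.075*10.8333^2/(2*32.174) = 0.3637 lbf/ft^2

0.3637 lbf/ft^2


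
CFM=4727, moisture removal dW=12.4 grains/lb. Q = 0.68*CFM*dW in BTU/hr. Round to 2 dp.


Q = 0.68 * 4727 * 12.4 = 39858.06 BTU/hr

39858.06 BTU/hr


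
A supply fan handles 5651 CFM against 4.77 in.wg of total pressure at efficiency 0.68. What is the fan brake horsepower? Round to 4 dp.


BHP = 5651 * 4.77 / (6356 * 0.68) = 6.2366 hp

6.2366 hp


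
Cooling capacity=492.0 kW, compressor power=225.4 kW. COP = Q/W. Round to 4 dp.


COP = 492.0 / 225.4 = 2.1828

2.1828


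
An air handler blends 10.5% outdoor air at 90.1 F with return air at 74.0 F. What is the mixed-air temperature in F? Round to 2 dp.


T_mix = 74.0 + (10.5/100)*(90.1-74.0) = 75.69 F

75.69 F


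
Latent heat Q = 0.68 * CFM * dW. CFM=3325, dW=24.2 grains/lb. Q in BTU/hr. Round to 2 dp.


Q = 0.68 * 3325 * 24.2 = 54716.20 BTU/hr

54716.20 BTU/hr


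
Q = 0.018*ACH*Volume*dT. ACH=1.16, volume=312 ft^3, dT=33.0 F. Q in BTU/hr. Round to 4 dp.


Q = 0.018 * 1.16 * 312 * 33.0 = 214.9805 BTU/hr

214.9805 BTU/hr


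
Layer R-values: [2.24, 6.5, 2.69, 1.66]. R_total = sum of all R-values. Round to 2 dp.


R_total = 2.24 + 6.5 + 2.69 + 1.66 = 13.09

13.09


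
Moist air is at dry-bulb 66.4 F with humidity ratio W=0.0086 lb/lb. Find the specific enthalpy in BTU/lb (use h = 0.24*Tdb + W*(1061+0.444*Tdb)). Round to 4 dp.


h = 0.24*66.4 + 0.0086*(1061+0.444*66.4) = 25.3141 BTU/lb

25.3141 BTU/lb


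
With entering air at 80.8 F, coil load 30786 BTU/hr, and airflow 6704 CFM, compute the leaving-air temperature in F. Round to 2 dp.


dT = 30786/(1.08*6704) = 4.2520
T_leave = 80.8 - 4.2520 = 76.55 F

76.55 F


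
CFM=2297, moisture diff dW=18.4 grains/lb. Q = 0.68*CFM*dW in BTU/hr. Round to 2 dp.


Q = 0.68 * 2297 * 18.4 = 28740.06 BTU/hr

28740.06 BTU/hr


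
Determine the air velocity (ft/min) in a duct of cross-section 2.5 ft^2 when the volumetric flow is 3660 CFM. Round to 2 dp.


V = 3660 / 2.5 = 1464.00 ft/min

1464.00 ft/min


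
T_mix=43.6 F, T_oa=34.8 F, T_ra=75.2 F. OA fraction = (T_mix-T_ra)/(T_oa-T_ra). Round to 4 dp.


frac = (43.6 - 75.2) / (34.8 - 75.2) = 0.7822

0.7822


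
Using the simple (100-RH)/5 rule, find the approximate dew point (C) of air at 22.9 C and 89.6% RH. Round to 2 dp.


Td = 22.9 - (100-89.6)/5 = 20.82 C

20.82 C


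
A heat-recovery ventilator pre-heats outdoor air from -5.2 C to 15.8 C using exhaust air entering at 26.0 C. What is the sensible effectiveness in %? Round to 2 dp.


eff = (15.8-(-5.2))/(26.0-(-5.2))*100 = 67.31 %

67.31 %


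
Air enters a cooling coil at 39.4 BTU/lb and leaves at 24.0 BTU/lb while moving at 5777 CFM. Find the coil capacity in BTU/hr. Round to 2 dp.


Q = 4.5 * 5777 * (39.4 - 24.0) = 400346.10 BTU/hr

400346.10 BTU/hr


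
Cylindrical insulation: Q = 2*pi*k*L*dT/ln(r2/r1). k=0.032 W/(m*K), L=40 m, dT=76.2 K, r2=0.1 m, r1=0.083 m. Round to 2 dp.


Q = 2*pi*0.032*40*76.2/ln(0.1/0.083) = 3288.99 W

3288.99 W


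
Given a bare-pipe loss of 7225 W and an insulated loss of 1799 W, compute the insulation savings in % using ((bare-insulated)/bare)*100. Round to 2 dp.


Savings = ((7225-1799)/7225)*100 = 75.10 %

75.10 %


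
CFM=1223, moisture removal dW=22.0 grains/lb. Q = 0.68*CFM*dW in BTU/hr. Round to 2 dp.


Q = 0.68 * 1223 * 22.0 = 18296.08 BTU/hr

18296.08 BTU/hr


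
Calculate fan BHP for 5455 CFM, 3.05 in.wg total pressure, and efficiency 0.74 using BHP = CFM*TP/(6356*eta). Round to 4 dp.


BHP = 5455 * 3.05 / (6356 * 0.74) = 3.5374 hp

3.5374 hp


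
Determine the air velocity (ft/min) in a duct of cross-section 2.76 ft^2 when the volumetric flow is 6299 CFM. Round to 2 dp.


V = 6299 / 2.76 = 2282.25 ft/min

2282.25 ft/min


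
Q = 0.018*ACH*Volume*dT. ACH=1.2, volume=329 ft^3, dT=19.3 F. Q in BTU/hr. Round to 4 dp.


Q = 0.018 * 1.2 * 329 * 19.3 = 137.1535 BTU/hr

137.1535 BTU/hr


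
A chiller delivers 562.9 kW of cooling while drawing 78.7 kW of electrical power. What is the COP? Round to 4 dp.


COP = 562.9 / 78.7 = 7.1525

7.1525


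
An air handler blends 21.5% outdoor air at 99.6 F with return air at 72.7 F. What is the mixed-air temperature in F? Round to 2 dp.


T_mix = 72.7 + (21.5/100)*(99.6-72.7) = 78.48 F

78.48 F


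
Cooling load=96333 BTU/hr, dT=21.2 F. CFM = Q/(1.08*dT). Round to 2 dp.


CFM = 96333 / (1.08 * 21.2) = 4207.42

4207.42 CFM


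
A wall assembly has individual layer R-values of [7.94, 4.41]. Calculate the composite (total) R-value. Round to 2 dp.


R_total = 7.94 + 4.41 = 12.35

12.35


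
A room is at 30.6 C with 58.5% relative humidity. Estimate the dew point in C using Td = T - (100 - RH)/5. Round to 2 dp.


Td = 30.6 - (100-58.5)/5 = 22.30 C

22.30 C


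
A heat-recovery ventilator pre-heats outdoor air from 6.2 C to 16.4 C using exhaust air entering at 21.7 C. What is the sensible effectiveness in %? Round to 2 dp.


eff = (16.4-6.2)/(21.7-6.2)*100 = 65.81 %

65.81 %


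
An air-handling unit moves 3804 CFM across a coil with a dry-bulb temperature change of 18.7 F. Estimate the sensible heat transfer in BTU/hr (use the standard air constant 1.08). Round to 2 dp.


Q = 1.08 * 3804 * 18.7 = 76825.58 BTU/hr

76825.58 BTU/hr


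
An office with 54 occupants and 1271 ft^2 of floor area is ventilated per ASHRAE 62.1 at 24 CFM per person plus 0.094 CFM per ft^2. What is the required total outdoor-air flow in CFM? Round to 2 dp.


Total = 54*24 + 1271*0.094 = 1415.47 CFM

1415.47 CFM


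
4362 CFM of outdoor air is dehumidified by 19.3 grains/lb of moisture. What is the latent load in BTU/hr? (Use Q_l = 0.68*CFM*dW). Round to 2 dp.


Q = 0.68 * 4362 * 19.3 = 57246.89 BTU/hr

57246.89 BTU/hr


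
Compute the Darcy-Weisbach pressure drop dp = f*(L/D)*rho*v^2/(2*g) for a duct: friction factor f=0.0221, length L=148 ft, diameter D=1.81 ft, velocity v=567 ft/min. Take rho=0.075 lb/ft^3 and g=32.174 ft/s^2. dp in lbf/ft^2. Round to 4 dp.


v_fps = 567/60 = 9.45 ft/s
dp = 0.0221*(148/1.81)*0.075*9.45^2/(2*32.174) = 0.1881 lbf/ft^2

0.1881 lbf/ft^2


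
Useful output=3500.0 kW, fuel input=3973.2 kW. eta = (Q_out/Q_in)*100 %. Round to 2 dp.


eta = (3500.0/3973.2)*100 = 88.09 %

88.09 %


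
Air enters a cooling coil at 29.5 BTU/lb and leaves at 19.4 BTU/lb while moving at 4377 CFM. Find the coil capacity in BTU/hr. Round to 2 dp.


Q = 4.5 * 4377 * (29.5 - 19.4) = 198934.65 BTU/hr

198934.65 BTU/hr


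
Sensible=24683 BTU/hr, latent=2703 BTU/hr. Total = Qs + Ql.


Qt = 24683 + 2703 = 27386 BTU/hr

27386 BTU/hr


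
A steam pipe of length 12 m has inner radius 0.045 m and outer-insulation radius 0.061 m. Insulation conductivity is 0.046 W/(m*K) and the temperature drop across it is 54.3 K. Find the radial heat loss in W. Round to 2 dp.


Q = 2*pi*0.046*12*54.3/ln(0.061/0.045) = 619.08 W

619.08 W


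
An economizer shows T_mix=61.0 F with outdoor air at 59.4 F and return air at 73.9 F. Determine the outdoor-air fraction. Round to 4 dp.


frac = (61.0 - 73.9) / (59.4 - 73.9) = 0.8897

0.8897


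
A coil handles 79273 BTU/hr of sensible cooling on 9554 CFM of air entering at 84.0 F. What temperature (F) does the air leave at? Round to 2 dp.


dT = 79273/(1.08*9554) = 7.6827
T_leave = 84.0 - 7.6827 = 76.32 F

76.32 F


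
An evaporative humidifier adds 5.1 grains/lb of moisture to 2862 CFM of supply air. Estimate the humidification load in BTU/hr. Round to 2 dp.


Q = 0.68 * 2862 * 5.1 = 9925.42 BTU/hr

9925.42 BTU/hr


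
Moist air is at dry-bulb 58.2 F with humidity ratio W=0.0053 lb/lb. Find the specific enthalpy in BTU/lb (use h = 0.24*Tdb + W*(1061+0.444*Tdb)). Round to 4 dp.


h = 0.24*58.2 + 0.0053*(1061+0.444*58.2) = 19.7283 BTU/lb

19.7283 BTU/lb


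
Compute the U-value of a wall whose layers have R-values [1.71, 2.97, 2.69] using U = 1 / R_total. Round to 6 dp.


R_total = 1.71 + 2.97 + 2.69 = 7.37
U = 1/7.37 = 0.135685

0.135685


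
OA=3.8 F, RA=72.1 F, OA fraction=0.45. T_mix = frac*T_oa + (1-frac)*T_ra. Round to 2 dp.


T_mix = 0.45*3.8 + 0.55*72.1 = 41.37 F

41.37 F


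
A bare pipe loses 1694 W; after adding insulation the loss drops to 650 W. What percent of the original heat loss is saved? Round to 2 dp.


Savings = ((1694-650)/1694)*100 = 61.63 %

61.63 %


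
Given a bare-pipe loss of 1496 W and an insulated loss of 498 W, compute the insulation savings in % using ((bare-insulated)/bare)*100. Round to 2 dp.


Savings = ((1496-498)/1496)*100 = 66.71 %

66.71 %


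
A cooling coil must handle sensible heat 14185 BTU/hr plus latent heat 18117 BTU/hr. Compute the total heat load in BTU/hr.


Qt = 14185 + 18117 = 32302 BTU/hr

32302 BTU/hr


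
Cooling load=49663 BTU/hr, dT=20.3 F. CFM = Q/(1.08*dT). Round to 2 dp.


CFM = 49663 / (1.08 * 20.3) = 2265.23

2265.23 CFM


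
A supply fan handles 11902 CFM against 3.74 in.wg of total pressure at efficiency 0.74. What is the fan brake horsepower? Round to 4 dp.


BHP = 11902 * 3.74 / (6356 * 0.74) = 9.4640 hp

9.4640 hp


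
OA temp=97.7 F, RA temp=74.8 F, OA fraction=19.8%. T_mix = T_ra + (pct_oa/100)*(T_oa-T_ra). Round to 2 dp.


T_mix = 74.8 + (19.8/100)*(97.7-74.8) = 79.33 F

79.33 F


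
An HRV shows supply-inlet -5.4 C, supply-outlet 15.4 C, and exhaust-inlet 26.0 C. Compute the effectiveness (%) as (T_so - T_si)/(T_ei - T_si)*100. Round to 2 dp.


eff = (15.4-(-5.4))/(26.0-(-5.4))*100 = 66.24 %

66.24 %


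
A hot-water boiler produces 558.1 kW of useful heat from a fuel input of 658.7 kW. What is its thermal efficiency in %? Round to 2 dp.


eta = (558.1/658.7)*100 = 84.73 %

84.73 %


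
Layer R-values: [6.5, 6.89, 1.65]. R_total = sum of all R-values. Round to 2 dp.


R_total = 6.5 + 6.89 + 1.65 = 15.04

15.04


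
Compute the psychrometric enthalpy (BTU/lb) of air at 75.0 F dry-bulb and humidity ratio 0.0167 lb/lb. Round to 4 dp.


h = 0.24*75.0 + 0.0167*(1061+0.444*75.0) = 36.2748 BTU/lb

36.2748 BTU/lb


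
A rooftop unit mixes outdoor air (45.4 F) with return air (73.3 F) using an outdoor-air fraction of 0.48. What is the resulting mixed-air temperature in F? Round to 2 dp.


T_mix = 0.48*45.4 + 0.52*73.3 = 59.91 F

59.91 F


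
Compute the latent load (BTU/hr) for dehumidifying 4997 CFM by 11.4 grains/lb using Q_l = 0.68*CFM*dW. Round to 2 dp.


Q = 0.68 * 4997 * 11.4 = 38736.74 BTU/hr

38736.74 BTU/hr


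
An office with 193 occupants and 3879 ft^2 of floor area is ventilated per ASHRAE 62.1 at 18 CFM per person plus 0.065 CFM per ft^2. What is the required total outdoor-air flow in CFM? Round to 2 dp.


Total = 193*18 + 3879*0.065 = 3726.14 CFM

3726.14 CFM


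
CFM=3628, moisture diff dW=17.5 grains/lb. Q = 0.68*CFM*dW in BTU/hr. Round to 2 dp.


Q = 0.68 * 3628 * 17.5 = 43173.20 BTU/hr

43173.20 BTU/hr


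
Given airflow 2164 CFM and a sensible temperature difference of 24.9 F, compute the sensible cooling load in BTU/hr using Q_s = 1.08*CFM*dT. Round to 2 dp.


Q = 1.08 * 2164 * 24.9 = 58194.29 BTU/hr

58194.29 BTU/hr


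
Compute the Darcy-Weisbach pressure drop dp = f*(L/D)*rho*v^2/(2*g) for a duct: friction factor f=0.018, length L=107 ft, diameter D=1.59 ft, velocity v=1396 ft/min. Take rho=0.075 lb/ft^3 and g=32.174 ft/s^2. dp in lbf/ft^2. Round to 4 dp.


v_fps = 1396/60 = 23.2667 ft/s
dp = 0.018*(107/1.59)*0.075*23.2667^2/(2*32.174) = 0.7643 lbf/ft^2

0.7643 lbf/ft^2


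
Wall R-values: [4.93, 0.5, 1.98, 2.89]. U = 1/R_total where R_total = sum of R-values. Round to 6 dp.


R_total = 4.93 + 0.5 + 1.98 + 2.89 = 10.30
U = 1/10.30 = 0.097087

0.097087


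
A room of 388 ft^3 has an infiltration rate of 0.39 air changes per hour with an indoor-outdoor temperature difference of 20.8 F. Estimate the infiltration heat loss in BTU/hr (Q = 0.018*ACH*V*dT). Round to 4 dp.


Q = 0.018 * 0.39 * 388 * 20.8 = 56.6542 BTU/hr

56.6542 BTU/hr


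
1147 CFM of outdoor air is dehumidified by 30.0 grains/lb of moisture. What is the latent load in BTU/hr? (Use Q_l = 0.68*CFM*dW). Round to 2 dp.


Q = 0.68 * 1147 * 30.0 = 23398.80 BTU/hr

23398.80 BTU/hr


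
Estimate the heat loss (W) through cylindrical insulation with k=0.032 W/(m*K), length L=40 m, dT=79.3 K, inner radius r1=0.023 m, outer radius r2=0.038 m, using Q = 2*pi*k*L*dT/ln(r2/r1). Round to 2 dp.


Q = 2*pi*0.032*40*79.3/ln(0.038/0.023) = 1270.22 W

1270.22 W


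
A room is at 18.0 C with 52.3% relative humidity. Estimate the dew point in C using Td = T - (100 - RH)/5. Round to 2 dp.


Td = 18.0 - (100-52.3)/5 = 8.46 C

8.46 C


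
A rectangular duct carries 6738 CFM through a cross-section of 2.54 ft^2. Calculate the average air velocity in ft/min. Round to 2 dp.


V = 6738 / 2.54 = 2652.76 ft/min

2652.76 ft/min


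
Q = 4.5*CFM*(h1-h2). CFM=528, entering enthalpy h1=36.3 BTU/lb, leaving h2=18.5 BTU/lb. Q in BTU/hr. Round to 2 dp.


Q = 4.5 * 528 * (36.3 - 18.5) = 42292.80 BTU/hr

42292.80 BTU/hr


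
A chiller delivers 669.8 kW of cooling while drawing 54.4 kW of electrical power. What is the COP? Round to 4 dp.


COP = 669.8 / 54.4 = 12.3125

12.3125


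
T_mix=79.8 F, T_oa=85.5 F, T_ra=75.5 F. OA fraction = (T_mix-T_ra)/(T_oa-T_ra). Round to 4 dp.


frac = (79.8 - 75.5) / (85.5 - 75.5) = 0.4300

0.4300


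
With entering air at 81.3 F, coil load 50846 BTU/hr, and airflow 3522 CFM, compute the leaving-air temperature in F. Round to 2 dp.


dT = 50846/(1.08*3522) = 13.3673
T_leave = 81.3 - 13.3673 = 67.93 F

67.93 F


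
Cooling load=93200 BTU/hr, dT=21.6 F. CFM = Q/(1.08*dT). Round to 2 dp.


CFM = 93200 / (1.08 * 21.6) = 3995.20

3995.20 CFM


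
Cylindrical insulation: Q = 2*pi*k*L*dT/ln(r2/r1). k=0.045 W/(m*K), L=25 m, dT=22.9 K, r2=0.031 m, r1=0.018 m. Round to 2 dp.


Q = 2*pi*0.045*25*22.9/ln(0.031/0.018) = 297.77 W

297.77 W


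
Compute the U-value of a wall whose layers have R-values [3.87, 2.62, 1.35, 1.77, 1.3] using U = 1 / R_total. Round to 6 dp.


R_total = 3.87 + 2.62 + 1.35 + 1.77 + 1.3 = 10.91
U = 1/10.91 = 0.091659

0.091659


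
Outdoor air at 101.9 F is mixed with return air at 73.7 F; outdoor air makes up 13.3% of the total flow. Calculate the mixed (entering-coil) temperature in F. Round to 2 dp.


T_mix = 73.7 + (13.3/100)*(101.9-73.7) = 77.45 F

77.45 F


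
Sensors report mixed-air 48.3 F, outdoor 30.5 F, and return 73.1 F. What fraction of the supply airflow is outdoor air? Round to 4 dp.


frac = (48.3 - 73.1) / (30.5 - 73.1) = 0.5822

0.5822


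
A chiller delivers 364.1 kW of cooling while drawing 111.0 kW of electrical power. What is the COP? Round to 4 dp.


COP = 364.1 / 111.0 = 3.2802

3.2802


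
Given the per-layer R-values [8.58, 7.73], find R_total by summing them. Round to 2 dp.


R_total = 8.58 + 7.73 = 16.31

16.31


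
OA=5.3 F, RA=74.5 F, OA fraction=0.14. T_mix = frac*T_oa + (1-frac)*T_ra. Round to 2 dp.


T_mix = 0.14*5.3 + 0.86*74.5 = 64.81 F

64.81 F


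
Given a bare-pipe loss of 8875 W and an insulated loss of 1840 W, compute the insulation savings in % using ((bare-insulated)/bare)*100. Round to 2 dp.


Savings = ((8875-1840)/8875)*100 = 79.27 %

79.27 %


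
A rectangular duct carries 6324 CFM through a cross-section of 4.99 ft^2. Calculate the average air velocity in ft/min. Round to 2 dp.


V = 6324 / 4.99 = 1267.33 ft/min

1267.33 ft/min


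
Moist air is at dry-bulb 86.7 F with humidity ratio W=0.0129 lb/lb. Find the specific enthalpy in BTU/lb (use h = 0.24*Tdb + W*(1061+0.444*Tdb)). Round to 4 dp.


h = 0.24*86.7 + 0.0129*(1061+0.444*86.7) = 34.9915 BTU/lb

34.9915 BTU/lb


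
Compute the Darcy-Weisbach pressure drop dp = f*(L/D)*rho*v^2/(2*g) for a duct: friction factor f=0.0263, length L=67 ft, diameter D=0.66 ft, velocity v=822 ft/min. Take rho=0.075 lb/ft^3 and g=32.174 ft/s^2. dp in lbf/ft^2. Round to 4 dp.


v_fps = 822/60 = 13.7 ft/s
dp = 0.0263*(67/0.66)*0.075*13.7^2/(2*32.174) = 0.5841 lbf/ft^2

0.5841 lbf/ft^2


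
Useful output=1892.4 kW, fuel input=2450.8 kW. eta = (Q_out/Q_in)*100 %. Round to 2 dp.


eta = (1892.4/2450.8)*100 = 77.22 %

77.22 %


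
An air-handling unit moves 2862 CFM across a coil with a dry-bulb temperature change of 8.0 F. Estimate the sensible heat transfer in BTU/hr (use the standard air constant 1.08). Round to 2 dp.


Q = 1.08 * 2862 * 8.0 = 24727.68 BTU/hr

24727.68 BTU/hr


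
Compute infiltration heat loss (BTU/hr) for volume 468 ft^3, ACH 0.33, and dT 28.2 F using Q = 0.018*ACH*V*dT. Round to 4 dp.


Q = 0.018 * 0.33 * 468 * 28.2 = 78.3937 BTU/hr

78.3937 BTU/hr


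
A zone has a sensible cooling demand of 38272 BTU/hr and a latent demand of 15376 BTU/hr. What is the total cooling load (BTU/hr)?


Qt = 38272 + 15376 = 53648 BTU/hr

53648 BTU/hr


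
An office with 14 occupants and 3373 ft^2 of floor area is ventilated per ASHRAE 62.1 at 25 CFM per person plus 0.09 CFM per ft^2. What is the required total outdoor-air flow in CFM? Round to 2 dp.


Total = 14*25 + 3373*0.09 = 653.57 CFM

653.57 CFM


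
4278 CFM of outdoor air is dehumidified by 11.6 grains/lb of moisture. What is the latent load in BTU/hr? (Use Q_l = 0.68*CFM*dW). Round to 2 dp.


Q = 0.68 * 4278 * 11.6 = 33744.86 BTU/hr

33744.86 BTU/hr


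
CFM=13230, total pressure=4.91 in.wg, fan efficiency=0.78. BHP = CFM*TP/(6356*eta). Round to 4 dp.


BHP = 13230 * 4.91 / (6356 * 0.78) = 13.1028 hp

13.1028 hp


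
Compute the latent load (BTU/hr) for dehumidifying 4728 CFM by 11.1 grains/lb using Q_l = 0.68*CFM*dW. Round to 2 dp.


Q = 0.68 * 4728 * 11.1 = 35686.94 BTU/hr

35686.94 BTU/hr


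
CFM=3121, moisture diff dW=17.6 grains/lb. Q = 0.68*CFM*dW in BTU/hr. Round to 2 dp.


Q = 0.68 * 3121 * 17.6 = 37352.13 BTU/hr

37352.13 BTU/hr


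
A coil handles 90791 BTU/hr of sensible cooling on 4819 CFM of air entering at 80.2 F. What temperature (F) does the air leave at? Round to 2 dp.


dT = 90791/(1.08*4819) = 17.4446
T_leave = 80.2 - 17.4446 = 62.76 F

62.76 F


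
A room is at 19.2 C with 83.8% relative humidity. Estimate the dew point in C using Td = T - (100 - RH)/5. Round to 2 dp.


Td = 19.2 - (100-83.8)/5 = 15.96 C

15.96 C


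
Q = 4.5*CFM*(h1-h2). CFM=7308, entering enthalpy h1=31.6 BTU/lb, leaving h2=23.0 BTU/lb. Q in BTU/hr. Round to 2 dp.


Q = 4.5 * 7308 * (31.6 - 23.0) = 282819.60 BTU/hr

282819.60 BTU/hr


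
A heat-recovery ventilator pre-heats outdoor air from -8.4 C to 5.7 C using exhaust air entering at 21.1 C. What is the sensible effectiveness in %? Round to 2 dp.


eff = (5.7-(-8.4))/(21.1-(-8.4))*100 = 47.80 %

47.80 %


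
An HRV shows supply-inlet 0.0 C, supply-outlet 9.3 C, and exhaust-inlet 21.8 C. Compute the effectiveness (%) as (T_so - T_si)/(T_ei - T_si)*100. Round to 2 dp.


eff = (9.3-0.0)/(21.8-0.0)*100 = 42.66 %

42.66 %


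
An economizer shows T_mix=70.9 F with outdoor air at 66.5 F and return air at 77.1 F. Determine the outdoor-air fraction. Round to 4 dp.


frac = (70.9 - 77.1) / (66.5 - 77.1) = 0.5849

0.5849


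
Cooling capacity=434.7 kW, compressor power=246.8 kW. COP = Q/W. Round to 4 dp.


COP = 434.7 / 246.8 = 1.7613

1.7613


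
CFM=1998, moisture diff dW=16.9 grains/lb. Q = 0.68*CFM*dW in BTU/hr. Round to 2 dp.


Q = 0.68 * 1998 * 16.9 = 22961.02 BTU/hr

22961.02 BTU/hr


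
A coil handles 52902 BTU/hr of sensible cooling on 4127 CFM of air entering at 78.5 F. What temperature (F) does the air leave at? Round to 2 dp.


dT = 52902/(1.08*4127) = 11.8690
T_leave = 78.5 - 11.8690 = 66.63 F

66.63 F


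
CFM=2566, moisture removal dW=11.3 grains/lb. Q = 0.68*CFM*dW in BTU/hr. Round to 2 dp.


Q = 0.68 * 2566 * 11.3 = 19717.14 BTU/hr

19717.14 BTU/hr


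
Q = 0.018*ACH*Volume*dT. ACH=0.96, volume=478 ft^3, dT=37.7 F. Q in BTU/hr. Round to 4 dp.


Q = 0.018 * 0.96 * 478 * 37.7 = 311.3960 BTU/hr

311.3960 BTU/hr


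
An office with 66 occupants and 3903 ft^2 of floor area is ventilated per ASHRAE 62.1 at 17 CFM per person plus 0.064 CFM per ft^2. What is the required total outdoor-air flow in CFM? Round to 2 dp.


Total = 66*17 + 3903*0.064 = 1371.79 CFM

1371.79 CFM


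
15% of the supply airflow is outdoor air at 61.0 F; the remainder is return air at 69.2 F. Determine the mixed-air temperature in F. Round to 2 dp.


T_mix = 0.15*61.0 + 0.85*69.2 = 67.97 F

67.97 F


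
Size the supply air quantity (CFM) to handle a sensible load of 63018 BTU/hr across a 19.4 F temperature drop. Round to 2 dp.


CFM = 63018 / (1.08 * 19.4) = 3007.73

3007.73 CFM


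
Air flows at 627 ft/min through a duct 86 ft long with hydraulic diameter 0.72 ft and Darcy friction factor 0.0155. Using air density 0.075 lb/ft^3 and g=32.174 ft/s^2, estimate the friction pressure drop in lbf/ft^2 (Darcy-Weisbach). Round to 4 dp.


v_fps = 627/60 = 10.45 ft/s
dp = 0.0155*(86/0.72)*0.075*10.45^2/(2*32.174) = 0.2356 lbf/ft^2

0.2356 lbf/ft^2


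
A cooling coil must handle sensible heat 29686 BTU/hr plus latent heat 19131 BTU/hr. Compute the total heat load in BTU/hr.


Qt = 29686 + 19131 = 48817 BTU/hr

48817 BTU/hr


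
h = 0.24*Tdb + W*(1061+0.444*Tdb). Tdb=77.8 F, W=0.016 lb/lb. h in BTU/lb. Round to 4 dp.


h = 0.24*77.8 + 0.016*(1061+0.444*77.8) = 36.2007 BTU/lb

36.2007 BTU/lb


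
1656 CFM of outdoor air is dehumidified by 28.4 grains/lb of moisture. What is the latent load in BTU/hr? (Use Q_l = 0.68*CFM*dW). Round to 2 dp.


Q = 0.68 * 1656 * 28.4 = 31980.67 BTU/hr

31980.67 BTU/hr


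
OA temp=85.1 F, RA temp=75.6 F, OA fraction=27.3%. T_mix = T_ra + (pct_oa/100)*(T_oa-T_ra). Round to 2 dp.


T_mix = 75.6 + (27.3/100)*(85.1-75.6) = 78.19 F

78.19 F


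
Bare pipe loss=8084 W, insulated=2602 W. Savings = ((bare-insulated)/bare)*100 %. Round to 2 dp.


Savings = ((8084-2602)/8084)*100 = 67.81 %

67.81 %


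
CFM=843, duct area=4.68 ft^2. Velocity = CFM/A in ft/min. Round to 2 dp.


V = 843 / 4.68 = 180.13 ft/min

180.13 ft/min


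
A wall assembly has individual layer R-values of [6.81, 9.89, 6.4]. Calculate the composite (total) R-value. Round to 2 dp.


R_total = 6.81 + 9.89 + 6.4 = 23.10

23.10


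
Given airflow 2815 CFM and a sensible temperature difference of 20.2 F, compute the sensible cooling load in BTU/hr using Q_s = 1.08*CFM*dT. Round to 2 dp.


Q = 1.08 * 2815 * 20.2 = 61412.04 BTU/hr

61412.04 BTU/hr


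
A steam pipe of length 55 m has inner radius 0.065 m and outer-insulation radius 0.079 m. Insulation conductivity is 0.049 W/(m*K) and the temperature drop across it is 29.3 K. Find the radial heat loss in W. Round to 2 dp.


Q = 2*pi*0.049*55*29.3/ln(0.079/0.065) = 2543.53 W

2543.53 W


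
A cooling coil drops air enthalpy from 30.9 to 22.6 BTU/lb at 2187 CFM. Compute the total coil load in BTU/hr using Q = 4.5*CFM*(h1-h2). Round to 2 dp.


Q = 4.5 * 2187 * (30.9 - 22.6) = 81684.45 BTU/hr

81684.45 BTU/hr


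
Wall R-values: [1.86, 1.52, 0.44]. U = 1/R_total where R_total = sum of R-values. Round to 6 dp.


R_total = 1.86 + 1.52 + 0.44 = 3.82
U = 1/3.82 = 0.261780

0.261780


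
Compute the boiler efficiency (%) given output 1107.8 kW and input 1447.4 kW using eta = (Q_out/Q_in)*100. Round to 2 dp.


eta = (1107.8/1447.4)*100 = 76.54 %

76.54 %


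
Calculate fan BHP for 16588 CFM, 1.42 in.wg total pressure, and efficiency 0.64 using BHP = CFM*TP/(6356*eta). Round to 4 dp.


BHP = 16588 * 1.42 / (6356 * 0.64) = 5.7905 hp

5.7905 hp


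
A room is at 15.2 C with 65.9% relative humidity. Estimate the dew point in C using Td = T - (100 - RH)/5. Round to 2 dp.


Td = 15.2 - (100-65.9)/5 = 8.38 C

8.38 C


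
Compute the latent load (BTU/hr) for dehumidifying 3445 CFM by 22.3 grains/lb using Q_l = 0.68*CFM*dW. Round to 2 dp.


Q = 0.68 * 3445 * 22.3 = 52239.98 BTU/hr

52239.98 BTU/hr


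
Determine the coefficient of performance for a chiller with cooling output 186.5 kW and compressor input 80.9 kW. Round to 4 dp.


COP = 186.5 / 80.9 = 2.3053

2.3053


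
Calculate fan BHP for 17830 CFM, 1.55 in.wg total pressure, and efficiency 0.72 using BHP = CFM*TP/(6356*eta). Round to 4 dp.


BHP = 17830 * 1.55 / (6356 * 0.72) = 6.0390 hp

6.0390 hp
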